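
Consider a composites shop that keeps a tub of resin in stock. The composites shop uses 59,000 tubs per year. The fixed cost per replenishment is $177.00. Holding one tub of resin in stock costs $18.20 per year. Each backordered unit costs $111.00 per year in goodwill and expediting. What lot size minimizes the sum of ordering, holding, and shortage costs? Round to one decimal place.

With planned backorders, Q* = √(2DS/H) · √((H+B)/B).
√(2DS/H) = √(2 × 59,000 × 177 / 18.2) = 1071.253.
√((H+B)/B) = √((18.2+111)/111) = 1.0789.
Q* ≈ 1155.744.

Q* ≈ 1,155.7 tubs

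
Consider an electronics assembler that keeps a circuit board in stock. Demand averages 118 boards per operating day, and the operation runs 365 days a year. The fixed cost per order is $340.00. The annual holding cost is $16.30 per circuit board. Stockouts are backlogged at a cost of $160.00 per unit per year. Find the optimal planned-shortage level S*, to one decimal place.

Annual demand D = 118 × 365 = 43,070.
With planned backorders, Q* = √(2DS/H) · √((H+B)/B).
√(2DS/H) = √(2 × 43,070 × 340 / 16.3) = 1340.442.
√((H+B)/B) = √((16.3+160)/160) = 1.0497.
Q* ≈ 1407.065.
S* = Q* · H/(H+B) = 1407.065 × 16.3/176.3 ≈ 130.092.

S* ≈ 130.1 boards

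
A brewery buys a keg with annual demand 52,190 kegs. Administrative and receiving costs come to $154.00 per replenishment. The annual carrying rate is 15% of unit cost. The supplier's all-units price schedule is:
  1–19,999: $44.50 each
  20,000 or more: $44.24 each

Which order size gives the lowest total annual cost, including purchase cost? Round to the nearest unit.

Holding cost per unit per year at price C is H = 0.15·C.
Candidates are each tier's EOQ (if it falls in that tier) and each price-break quantity.
EOQ at $44.50 = 1551.8 (feasible in tier 1): TC = 52,190×$44.50 + (52,190/1551.8)×154 + (1551.8/2)×0.15×$44.50 = $2,332,813.45.
EOQ at $44.24 = 1556.4 < 20000, so use break Q=20000: TC = 52,190×$44.24 + (52,190/20000.0)×154 + (20000.0/2)×0.15×$44.24 = $2,375,647.46.
Lowest total cost is $2,332,813.45 at Q = 1551.8.

Q* ≈ 1,552 kegs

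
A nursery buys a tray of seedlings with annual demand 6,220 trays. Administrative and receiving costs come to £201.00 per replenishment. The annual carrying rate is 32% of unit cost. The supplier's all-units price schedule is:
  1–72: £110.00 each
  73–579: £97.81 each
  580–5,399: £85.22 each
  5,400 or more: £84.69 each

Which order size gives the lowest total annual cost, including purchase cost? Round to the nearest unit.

Holding cost per unit per year at price C is H = 0.32·C.
Candidates are each tier's EOQ (if it falls in that tier) and each price-break quantity.
Tier 1 (£110.00): EOQ = 266.5 exceeds tier's upper bound 72, so this tier is dominated.
EOQ at £97.81 = 282.6 (feasible in tier 2): TC = 6,220×£97.81 + (6,220/282.6)×201 + (282.6/2)×0.32×£97.81 = £617,224.77.
EOQ at £85.22 = 302.8 < 580, so use break Q=580: TC = 6,220×£85.22 + (6,220/580.0)×201 + (580.0/2)×0.32×£85.22 = £540,132.37.
EOQ at £84.69 = 303.8 < 5400, so use break Q=5400: TC = 6,220×£84.69 + (6,220/5400.0)×201 + (5400.0/2)×0.32×£84.69 = £600,175.48.
Lowest total cost is £540,132.37 at Q = 580.0.

Q* ≈ 580 trays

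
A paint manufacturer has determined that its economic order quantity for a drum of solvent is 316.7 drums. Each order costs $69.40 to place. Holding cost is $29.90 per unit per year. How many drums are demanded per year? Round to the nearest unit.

Invert the EOQ relation Q*² = 2DS/H.
From Q* = √(2DS/H): D = Q*²H / (2S) = 316.7² × 29.9 / (2 × 69.4) = 21606.173.

D ≈ 21,606 drums per year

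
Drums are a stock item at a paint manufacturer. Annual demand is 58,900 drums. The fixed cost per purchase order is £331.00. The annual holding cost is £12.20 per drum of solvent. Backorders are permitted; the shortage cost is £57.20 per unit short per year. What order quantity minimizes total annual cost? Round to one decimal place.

Q* ≈ 1,969.2 drums

With planned backorders, Q* = √(2DS/H) · √((H+B)/B).
√(2DS/H) = √(2 × 58,900 × 331 / 12.2) = 1787.750.
√((H+B)/B) = √((12.2+57.2)/57.2) = 1.1015.
Q* ≈ 1969.194.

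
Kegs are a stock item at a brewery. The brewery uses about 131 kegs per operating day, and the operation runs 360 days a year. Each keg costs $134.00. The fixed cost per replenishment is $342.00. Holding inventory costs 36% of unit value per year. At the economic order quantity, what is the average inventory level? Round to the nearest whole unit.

Annual demand D = 131 × 360 = 47,160.
Holding cost H = 0.36 × $134.00 = $48.2400 per unit per year.
The optimal lot size = √(2DS/H) = √(2 × 47,160 × 342 / 48.24) ≈ 817.73.
Average inventory = Q*/2 ≈ 817.73 / 2 = 408.866.

Average inventory ≈ 409 kegs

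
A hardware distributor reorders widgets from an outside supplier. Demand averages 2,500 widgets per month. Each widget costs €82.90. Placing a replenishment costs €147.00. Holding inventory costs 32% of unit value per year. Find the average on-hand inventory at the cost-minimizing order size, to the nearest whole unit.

Average inventory ≈ 288 widgets

Annual demand D = 2,500 × 12 = 30,000.
Holding cost H = 0.32 × €82.90 = €26.5280 per unit per year.
EOQ = √(2DS/H) = √(2 × 30,000 × 147 / 26.528) ≈ 576.61.
Average inventory = Q*/2 ≈ 576.61 / 2 = 288.305.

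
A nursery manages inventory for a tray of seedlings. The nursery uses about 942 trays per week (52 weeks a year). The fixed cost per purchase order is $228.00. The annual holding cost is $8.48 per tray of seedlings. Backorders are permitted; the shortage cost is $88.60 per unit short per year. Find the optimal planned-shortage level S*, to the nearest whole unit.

S* ≈ 148 trays

Annual demand D = 942 × 52 = 48,984.
With planned backorders, Q* = √(2DS/H) · √((H+B)/B).
√(2DS/H) = √(2 × 48,984 × 228 / 8.48) = 1622.974.
√((H+B)/B) = √((8.48+88.6)/88.6) = 1.0468.
Q* ≈ 1698.868.
S* = Q* · H/(H+B) = 1698.868 × 8.48/97.08 ≈ 148.397.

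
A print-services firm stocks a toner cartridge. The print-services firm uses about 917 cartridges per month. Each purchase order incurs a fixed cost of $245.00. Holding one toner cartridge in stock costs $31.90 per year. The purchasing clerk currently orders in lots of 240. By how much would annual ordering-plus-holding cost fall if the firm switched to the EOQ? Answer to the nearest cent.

Extra cost ≈ $1,946.24 per year

Annual demand D = 917 × 12 = 11,004.
EOQ = √(2DS/H) = √(2 × 11,004 × 245 / 31.9) ≈ 411.13.
Cost at Q* = (D/Q*)S + (Q*/2)H = √(2DSH) ≈ $13,115.01.
Cost at Q = 240: (11,004/240)×245 + (240/2)×31.9 = $11,233.25 + $3,828.00 = $15,061.25.
Excess = $15,061.25 − $13,115.01 = $1,946.24.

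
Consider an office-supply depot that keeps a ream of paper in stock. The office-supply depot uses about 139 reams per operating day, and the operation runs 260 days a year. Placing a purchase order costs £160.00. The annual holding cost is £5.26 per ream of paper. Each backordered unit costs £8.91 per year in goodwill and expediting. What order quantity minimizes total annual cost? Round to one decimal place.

Q* ≈ 1,869.9 reams

Annual demand D = 139 × 260 = 36,140.
With planned backorders, Q* = √(2DS/H) · √((H+B)/B).
√(2DS/H) = √(2 × 36,140 × 160 / 5.26) = 1482.778.
√((H+B)/B) = √((5.26+8.91)/8.91) = 1.2611.
Q* ≈ 1869.917.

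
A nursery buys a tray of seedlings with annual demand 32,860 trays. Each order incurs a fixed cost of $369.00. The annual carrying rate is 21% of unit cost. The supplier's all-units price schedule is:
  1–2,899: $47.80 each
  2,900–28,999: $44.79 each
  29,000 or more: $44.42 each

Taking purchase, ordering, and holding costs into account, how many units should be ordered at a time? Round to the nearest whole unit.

Holding cost per unit per year at price C is H = 0.21·C.
Candidates are each tier's EOQ (if it falls in that tier) and each price-break quantity.
EOQ at $47.80 = 1554.3 (feasible in tier 1): TC = 32,860×$47.80 + (32,860/1554.3)×369 + (1554.3/2)×0.21×$47.80 = $1,586,310.19.
EOQ at $44.79 = 1605.7 < 2900, so use break Q=2900: TC = 32,860×$44.79 + (32,860/2900.0)×369 + (2900.0/2)×0.21×$44.79 = $1,489,619.11.
EOQ at $44.42 = 1612.4 < 29000, so use break Q=29000: TC = 32,860×$44.42 + (32,860/29000.0)×369 + (29000.0/2)×0.21×$44.42 = $1,595,318.22.
Lowest total cost is $1,489,619.11 at Q = 2900.0.

Q* ≈ 2,900 trays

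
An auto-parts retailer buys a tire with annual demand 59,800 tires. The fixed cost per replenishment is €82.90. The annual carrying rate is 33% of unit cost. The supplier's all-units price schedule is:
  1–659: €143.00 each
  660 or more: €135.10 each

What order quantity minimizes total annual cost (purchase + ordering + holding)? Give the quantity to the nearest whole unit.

Holding cost per unit per year at price C is H = 0.33·C.
Evaluate total cost at each tier's feasible EOQ or, if the EOQ is below the tier, at the tier's minimum quantity.
EOQ at €143.00 = 458.4 (feasible in tier 1): TC = 59,800×€143.00 + (59,800/458.4)×82.9 + (458.4/2)×0.33×€143.00 = €8,573,030.56.
EOQ at €135.10 = 471.6 < 660, so use break Q=660: TC = 59,800×€135.10 + (59,800/660.0)×82.9 + (660.0/2)×0.33×€135.10 = €8,101,203.63.
Lowest total cost is €8,101,203.63 at Q = 660.0.

Q* ≈ 660 tires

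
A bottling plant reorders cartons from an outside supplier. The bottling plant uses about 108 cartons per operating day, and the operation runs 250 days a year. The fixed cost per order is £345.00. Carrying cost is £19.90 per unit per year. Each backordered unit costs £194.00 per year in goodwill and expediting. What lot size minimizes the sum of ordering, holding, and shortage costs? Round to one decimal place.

Q* ≈ 1,016.0 cartons

Annual demand D = 108 × 250 = 27,000.
With planned backorders, Q* = √(2DS/H) · √((H+B)/B).
√(2DS/H) = √(2 × 27,000 × 345 / 19.9) = 967.564.
√((H+B)/B) = √((19.9+194)/194) = 1.0500.
Q* ≈ 1015.978.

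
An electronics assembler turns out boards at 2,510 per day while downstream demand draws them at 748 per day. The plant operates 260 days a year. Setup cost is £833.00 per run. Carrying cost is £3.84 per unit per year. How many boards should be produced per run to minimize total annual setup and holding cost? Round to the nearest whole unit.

Q* ≈ 10,963 boards

Annual demand D = 748 × 260 = 194,480.
Production build-up factor (1 − d/p) = 1 − 748/2,510 = 0.7020.
Q* = √(2DS / (H(1 − d/p))) = √(2 × 194,480 × 833 / (3.84 × 0.7020)).
= √(324,003,680 / 2.6956) ≈ 10963.350.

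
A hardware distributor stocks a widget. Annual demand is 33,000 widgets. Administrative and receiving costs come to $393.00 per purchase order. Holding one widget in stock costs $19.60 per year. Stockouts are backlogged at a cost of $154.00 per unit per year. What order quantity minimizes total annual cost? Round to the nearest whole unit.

Q* ≈ 1,221 widgets

With planned backorders, Q* = √(2DS/H) · √((H+B)/B).
√(2DS/H) = √(2 × 33,000 × 393 / 19.6) = 1150.377.
√((H+B)/B) = √((19.6+154)/154) = 1.0617.
Q* ≈ 1221.391.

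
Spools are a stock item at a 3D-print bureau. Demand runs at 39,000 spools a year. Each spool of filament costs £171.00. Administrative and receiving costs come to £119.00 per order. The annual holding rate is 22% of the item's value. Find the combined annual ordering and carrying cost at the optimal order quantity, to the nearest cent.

TC* ≈ £18,686.60

Holding cost H = 0.22 × £171.00 = £37.6200 per unit per year.
The optimal lot size = √(2DS/H) = √(2 × 39,000 × 119 / 37.62) ≈ 496.72.
At the optimum the two cost components are equal, so total cost = 2·(Q*/2)H = Q*·H.
Minimum total = √(2DSH) = √(2 × 39,000 × 119 × 37.62) ≈ 18686.595.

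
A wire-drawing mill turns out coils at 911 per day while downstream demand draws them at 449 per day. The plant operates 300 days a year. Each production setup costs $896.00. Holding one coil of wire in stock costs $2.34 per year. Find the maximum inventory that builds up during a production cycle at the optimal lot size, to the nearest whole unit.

I_max ≈ 7,233 coils

Annual demand D = 449 × 300 = 134,700.
Production build-up factor (1 − d/p) = 1 − 449/911 = 0.5071.
Q* = √(2DS / (H(1 − d/p))) = √(2 × 134,700 × 896 / (2.34 × 0.5071)).
= √(241,382,400 / 1.1867) ≈ 14262.087.
Maximum inventory = Q*(1 − d/p) = 14262.087 × 0.5071 ≈ 7232.804.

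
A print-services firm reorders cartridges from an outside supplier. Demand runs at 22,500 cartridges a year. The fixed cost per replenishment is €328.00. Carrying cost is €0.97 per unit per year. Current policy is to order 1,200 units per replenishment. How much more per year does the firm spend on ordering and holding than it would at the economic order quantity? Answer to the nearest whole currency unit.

Extra cost ≈ €2,948 per year

EOQ = √(2DS/H) = √(2 × 22,500 × 328 / 0.97) ≈ 3900.83.
Cost at Q* = (D/Q*)S + (Q*/2)H = √(2DSH) ≈ €3,783.81.
Cost at Q = 1,200: (22,500/1,200)×328 + (1,200/2)×0.97 = €6,150.00 + €582.00 = €6,732.00.
Excess = €6,732.00 − €3,783.81 = €2,948.19.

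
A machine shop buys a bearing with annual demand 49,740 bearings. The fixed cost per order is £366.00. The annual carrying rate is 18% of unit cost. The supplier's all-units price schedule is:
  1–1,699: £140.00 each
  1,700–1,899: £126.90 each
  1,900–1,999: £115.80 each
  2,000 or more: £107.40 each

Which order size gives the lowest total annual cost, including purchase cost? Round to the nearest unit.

Holding cost per unit per year at price C is H = 0.18·C.
Candidates are each tier's EOQ (if it falls in that tier) and each price-break quantity.
EOQ at £140.00 = 1202.0 (feasible in tier 1): TC = 49,740×£140.00 + (49,740/1202.0)×366 + (1202.0/2)×0.18×£140.00 = £6,993,890.66.
EOQ at £126.90 = 1262.5 < 1700, so use break Q=1700: TC = 49,740×£126.90 + (49,740/1700.0)×366 + (1700.0/2)×0.18×£126.90 = £6,342,130.43.
EOQ at £115.80 = 1321.7 < 1900, so use break Q=1900: TC = 49,740×£115.80 + (49,740/1900.0)×366 + (1900.0/2)×0.18×£115.80 = £5,789,275.29.
EOQ at £107.40 = 1372.4 < 2000, so use break Q=2000: TC = 49,740×£107.40 + (49,740/2000.0)×366 + (2000.0/2)×0.18×£107.40 = £5,370,510.42.
Lowest total cost is £5,370,510.42 at Q = 2000.0.

Q* ≈ 2,000 bearings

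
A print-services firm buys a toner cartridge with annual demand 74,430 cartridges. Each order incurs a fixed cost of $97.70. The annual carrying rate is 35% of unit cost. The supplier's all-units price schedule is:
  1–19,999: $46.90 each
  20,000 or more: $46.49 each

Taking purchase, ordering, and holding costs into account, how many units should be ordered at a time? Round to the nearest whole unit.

Holding cost per unit per year at price C is H = 0.35·C.
Candidates are each tier's EOQ (if it falls in that tier) and each price-break quantity.
EOQ at $46.90 = 941.3 (feasible in tier 1): TC = 74,430×$46.90 + (74,430/941.3)×97.7 + (941.3/2)×0.35×$46.90 = $3,506,218.00.
EOQ at $46.49 = 945.4 < 20000, so use break Q=20000: TC = 74,430×$46.49 + (74,430/20000.0)×97.7 + (20000.0/2)×0.35×$46.49 = $3,623,329.29.
Lowest total cost is $3,506,218.00 at Q = 941.3.

Q* ≈ 941 cartridges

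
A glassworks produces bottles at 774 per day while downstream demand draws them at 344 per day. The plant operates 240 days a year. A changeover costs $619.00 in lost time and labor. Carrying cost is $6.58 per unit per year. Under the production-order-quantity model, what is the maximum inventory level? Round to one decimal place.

I_max ≈ 2,937.6 bottles

Annual demand D = 344 × 240 = 82,560.
Production build-up factor (1 − d/p) = 1 − 344/774 = 0.5556.
Q* = √(2DS / (H(1 − d/p))) = √(2 × 82,560 × 619 / (6.58 × 0.5556)).
= √(102,209,280 / 3.6556) ≈ 5287.720.
Maximum inventory = Q*(1 − d/p) = 5287.720 × 0.5556 ≈ 2937.622.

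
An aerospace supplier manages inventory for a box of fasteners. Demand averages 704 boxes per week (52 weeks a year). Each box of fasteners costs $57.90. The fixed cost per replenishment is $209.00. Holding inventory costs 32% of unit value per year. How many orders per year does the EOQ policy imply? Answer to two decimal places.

N ≈ 40.28 orders per year

Annual demand D = 704 × 52 = 36,608.
Holding cost H = 0.32 × $57.90 = $18.5280 per unit per year.
The optimal lot size = √(2DS/H) = √(2 × 36,608 × 209 / 18.528) ≈ 908.79.
Orders per year = D / Q* = 36,608 / 908.79 ≈ 40.282.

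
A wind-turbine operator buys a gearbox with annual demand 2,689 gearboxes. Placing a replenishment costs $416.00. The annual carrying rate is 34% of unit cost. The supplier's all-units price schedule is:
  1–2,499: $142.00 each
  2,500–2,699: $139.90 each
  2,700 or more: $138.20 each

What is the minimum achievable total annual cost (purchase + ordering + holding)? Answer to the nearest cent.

TC* ≈ $392,230.99

Holding cost per unit per year at price C is H = 0.34·C.
Evaluate total cost at each tier's feasible EOQ or, if the EOQ is below the tier, at the tier's minimum quantity.
EOQ at $142.00 = 215.3 (feasible in tier 1): TC = 2,689×$142.00 + (2,689/215.3)×416 + (215.3/2)×0.34×$142.00 = $392,230.99.
EOQ at $139.90 = 216.9 < 2500, so use break Q=2500: TC = 2,689×$139.90 + (2,689/2500.0)×416 + (2500.0/2)×0.34×$139.90 = $436,096.05.
EOQ at $138.20 = 218.2 < 2700, so use break Q=2700: TC = 2,689×$138.20 + (2,689/2700.0)×416 + (2700.0/2)×0.34×$138.20 = $435,467.91.
Lowest total cost among the candidates is at Q = 215.3.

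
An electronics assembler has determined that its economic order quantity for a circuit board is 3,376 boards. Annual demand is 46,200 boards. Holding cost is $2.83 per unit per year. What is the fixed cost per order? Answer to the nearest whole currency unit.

Invert the EOQ relation Q*² = 2DS/H.
From Q* = √(2DS/H): S = Q*²H / (2D) = 3,376² × 2.83 / (2 × 46,200) = 349.0755.

S ≈ $349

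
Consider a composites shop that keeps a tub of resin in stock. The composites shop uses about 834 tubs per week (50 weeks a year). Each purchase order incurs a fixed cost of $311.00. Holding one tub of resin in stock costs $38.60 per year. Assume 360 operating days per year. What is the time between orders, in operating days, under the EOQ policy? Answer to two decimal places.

Annual demand D = 834 × 50 = 41,700.
Q* = √(2DS/H) = √(2 × 41,700 × 311 / 38.6) ≈ 819.73.
Cycle time = Q*/D × 360 = 819.73 / 41,700 × 360 ≈ 7.077 days.

T ≈ 7.08 days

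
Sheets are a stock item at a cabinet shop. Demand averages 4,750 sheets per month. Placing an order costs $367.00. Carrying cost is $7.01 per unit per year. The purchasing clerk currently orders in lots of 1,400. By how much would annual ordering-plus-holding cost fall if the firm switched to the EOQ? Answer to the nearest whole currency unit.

Annual demand D = 4,750 × 12 = 57,000.
EOQ = √(2DS/H) = √(2 × 57,000 × 367 / 7.01) ≈ 2443.02.
Cost at Q* = (D/Q*)S + (Q*/2)H = √(2DSH) ≈ $17,125.55.
Cost at Q = 1,400: (57,000/1,400)×367 + (1,400/2)×7.01 = $14,942.14 + $4,907.00 = $19,849.14.
Excess = $19,849.14 − $17,125.55 = $2,723.60.

Extra cost ≈ $2,724 per year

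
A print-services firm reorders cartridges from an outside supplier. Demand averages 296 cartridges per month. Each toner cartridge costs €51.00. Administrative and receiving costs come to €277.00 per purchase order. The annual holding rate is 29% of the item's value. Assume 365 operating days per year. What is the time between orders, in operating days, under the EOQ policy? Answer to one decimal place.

Annual demand D = 296 × 12 = 3,552.
Holding cost H = 0.29 × €51.00 = €14.7900 per unit per year.
EOQ = √(2DS/H) = √(2 × 3,552 × 277 / 14.79) ≈ 364.76.
Cycle time = Q*/D × 365 = 364.76 / 3,552 × 365 ≈ 37.482 days.

T ≈ 37.5 days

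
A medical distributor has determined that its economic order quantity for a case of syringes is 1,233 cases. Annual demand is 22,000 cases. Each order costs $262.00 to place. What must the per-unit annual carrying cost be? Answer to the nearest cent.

H ≈ $7.58

The basic EOQ model gives Q* = √(2DS/H); rearrange for the unknown.
From Q* = √(2DS/H): H = 2DS / Q*² = 2 × 22,000 × 262 / 1,233² = 7.5828.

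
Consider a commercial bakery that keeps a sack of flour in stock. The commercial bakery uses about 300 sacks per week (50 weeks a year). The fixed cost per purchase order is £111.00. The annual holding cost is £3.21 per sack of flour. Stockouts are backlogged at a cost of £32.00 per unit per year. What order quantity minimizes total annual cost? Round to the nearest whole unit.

Annual demand D = 300 × 50 = 15,000.
With planned backorders, Q* = √(2DS/H) · √((H+B)/B).
√(2DS/H) = √(2 × 15,000 × 111 / 3.21) = 1018.520.
√((H+B)/B) = √((3.21+32)/32) = 1.0490.
Q* ≈ 1068.385.

Q* ≈ 1,068 sacks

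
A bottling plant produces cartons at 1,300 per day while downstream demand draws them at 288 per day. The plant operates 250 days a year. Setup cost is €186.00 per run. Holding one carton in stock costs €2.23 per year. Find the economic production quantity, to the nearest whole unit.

Annual demand D = 288 × 250 = 72,000.
Production build-up factor (1 − d/p) = 1 − 288/1,300 = 0.7785.
Q* = √(2DS / (H(1 − d/p))) = √(2 × 72,000 × 186 / (2.23 × 0.7785)).
= √(26,784,000 / 1.736) ≈ 3927.957.

Q* ≈ 3,928 cartons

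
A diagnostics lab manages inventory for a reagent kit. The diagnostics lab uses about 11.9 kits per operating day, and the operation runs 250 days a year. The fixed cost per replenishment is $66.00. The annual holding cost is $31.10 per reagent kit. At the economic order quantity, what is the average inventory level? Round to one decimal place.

Average inventory ≈ 56.2 kits

Annual demand D = 11.9 × 250 = 2,975.
The optimal lot size = √(2DS/H) = √(2 × 2,975 × 66 / 31.1) ≈ 112.37.
Average inventory = Q*/2 ≈ 112.37 / 2 = 56.185.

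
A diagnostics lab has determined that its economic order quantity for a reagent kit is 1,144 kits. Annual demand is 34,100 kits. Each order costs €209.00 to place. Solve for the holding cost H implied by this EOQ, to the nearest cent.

Invert the EOQ relation Q*² = 2DS/H.
From Q* = √(2DS/H): H = 2DS / Q*² = 2 × 34,100 × 209 / 1,144² = 10.8913.

H ≈ €10.89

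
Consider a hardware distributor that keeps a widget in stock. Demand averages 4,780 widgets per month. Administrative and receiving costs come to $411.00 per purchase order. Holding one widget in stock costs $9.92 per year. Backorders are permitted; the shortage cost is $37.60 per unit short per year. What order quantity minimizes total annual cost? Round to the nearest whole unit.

Annual demand D = 4,780 × 12 = 57,360.
With planned backorders, Q* = √(2DS/H) · √((H+B)/B).
√(2DS/H) = √(2 × 57,360 × 411 / 9.92) = 2180.141.
√((H+B)/B) = √((9.92+37.6)/37.6) = 1.1242.
Q* ≈ 2450.919.

Q* ≈ 2,451 widgets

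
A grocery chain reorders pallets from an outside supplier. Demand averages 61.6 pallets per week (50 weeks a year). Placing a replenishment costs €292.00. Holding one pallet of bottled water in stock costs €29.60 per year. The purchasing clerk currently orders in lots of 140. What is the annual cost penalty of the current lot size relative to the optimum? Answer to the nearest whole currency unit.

Annual demand D = 61.6 × 50 = 3,080.
EOQ = √(2DS/H) = √(2 × 3,080 × 292 / 29.6) ≈ 246.51.
Cost at Q* = (D/Q*)S + (Q*/2)H = √(2DSH) ≈ €7,296.72.
Cost at Q = 140: (3,080/140)×292 + (140/2)×29.6 = €6,424.00 + €2,072.00 = €8,496.00.
Excess = €8,496.00 − €7,296.72 = €1,199.28.

Extra cost ≈ €1,199 per year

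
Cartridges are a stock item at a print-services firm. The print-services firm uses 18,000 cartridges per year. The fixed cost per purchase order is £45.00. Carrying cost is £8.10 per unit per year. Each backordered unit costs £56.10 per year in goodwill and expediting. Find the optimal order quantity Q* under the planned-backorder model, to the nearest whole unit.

With planned backorders, Q* = √(2DS/H) · √((H+B)/B).
√(2DS/H) = √(2 × 18,000 × 45 / 8.1) = 447.214.
√((H+B)/B) = √((8.1+56.1)/56.1) = 1.0698.
Q* ≈ 478.411.

Q* ≈ 478 cartridges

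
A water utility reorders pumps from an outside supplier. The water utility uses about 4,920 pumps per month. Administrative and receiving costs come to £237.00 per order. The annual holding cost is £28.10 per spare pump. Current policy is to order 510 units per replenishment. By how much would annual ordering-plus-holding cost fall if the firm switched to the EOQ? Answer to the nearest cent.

Extra cost ≈ £6,559.31 per year

Annual demand D = 4,920 × 12 = 59,040.
EOQ = √(2DS/H) = √(2 × 59,040 × 237 / 28.1) ≈ 997.95.
Cost at Q* = (D/Q*)S + (Q*/2)H = √(2DSH) ≈ £28,042.42.
Cost at Q = 510: (59,040/510)×237 + (510/2)×28.1 = £27,436.24 + £7,165.50 = £34,601.74.
Excess = £34,601.74 − £28,042.42 = £6,559.31.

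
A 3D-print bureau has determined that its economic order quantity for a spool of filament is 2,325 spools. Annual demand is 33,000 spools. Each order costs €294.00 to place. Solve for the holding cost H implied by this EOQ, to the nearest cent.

H ≈ €3.59

Invert the EOQ relation Q*² = 2DS/H.
From Q* = √(2DS/H): H = 2DS / Q*² = 2 × 33,000 × 294 / 2,325² = 3.5896.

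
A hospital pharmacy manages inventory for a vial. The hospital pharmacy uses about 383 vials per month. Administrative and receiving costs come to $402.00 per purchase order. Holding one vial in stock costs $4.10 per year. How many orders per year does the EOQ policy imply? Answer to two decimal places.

N ≈ 4.84 orders per year

Annual demand D = 383 × 12 = 4,596.
EOQ = √(2DS/H) = √(2 × 4,596 × 402 / 4.1) ≈ 949.35.
Orders per year = D / Q* = 4,596 / 949.35 ≈ 4.841.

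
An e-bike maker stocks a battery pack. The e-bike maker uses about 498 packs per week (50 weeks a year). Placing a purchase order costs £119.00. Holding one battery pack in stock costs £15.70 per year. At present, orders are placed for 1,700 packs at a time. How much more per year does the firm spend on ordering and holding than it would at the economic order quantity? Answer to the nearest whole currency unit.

Annual demand D = 498 × 50 = 24,900.
EOQ = √(2DS/H) = √(2 × 24,900 × 119 / 15.7) ≈ 614.38.
Cost at Q* = (D/Q*)S + (Q*/2)H = √(2DSH) ≈ £9,645.79.
Cost at Q = 1,700: (24,900/1,700)×119 + (1,700/2)×15.7 = £1,743.00 + £13,345.00 = £15,088.00.
Excess = £15,088.00 − £9,645.79 = £5,442.21.

Extra cost ≈ £5,442 per year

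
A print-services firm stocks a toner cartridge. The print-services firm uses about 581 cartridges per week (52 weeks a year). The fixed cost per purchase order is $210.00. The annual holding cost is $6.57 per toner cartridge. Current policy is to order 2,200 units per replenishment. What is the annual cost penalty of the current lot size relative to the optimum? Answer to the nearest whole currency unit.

Extra cost ≈ $980 per year

Annual demand D = 581 × 52 = 30,212.
EOQ = √(2DS/H) = √(2 × 30,212 × 210 / 6.57) ≈ 1389.73.
Cost at Q* = (D/Q*)S + (Q*/2)H = √(2DSH) ≈ $9,130.55.
Cost at Q = 2,200: (30,212/2,200)×210 + (2,200/2)×6.57 = $2,883.87 + $7,227.00 = $10,110.87.
Excess = $10,110.87 − $9,130.55 = $980.32.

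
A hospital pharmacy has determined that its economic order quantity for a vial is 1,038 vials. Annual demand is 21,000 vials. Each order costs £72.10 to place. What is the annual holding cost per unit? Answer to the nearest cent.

H ≈ £2.81

Squaring Q* = √(2DS/H) gives Q*² = 2DS/H.
From Q* = √(2DS/H): H = 2DS / Q*² = 2 × 21,000 × 72.1 / 1,038² = 2.8105.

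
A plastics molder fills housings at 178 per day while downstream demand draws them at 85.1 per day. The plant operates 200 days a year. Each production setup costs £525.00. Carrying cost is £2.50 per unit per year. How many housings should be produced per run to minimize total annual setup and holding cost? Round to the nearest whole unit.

Q* ≈ 3,701 housings

Annual demand D = 85.1 × 200 = 17,020.
Production build-up factor (1 − d/p) = 1 − 85.1/178 = 0.5219.
Q* = √(2DS / (H(1 − d/p))) = √(2 × 17,020 × 525 / (2.5 × 0.5219)).
= √(17,871,000 / 1.3048) ≈ 3700.893.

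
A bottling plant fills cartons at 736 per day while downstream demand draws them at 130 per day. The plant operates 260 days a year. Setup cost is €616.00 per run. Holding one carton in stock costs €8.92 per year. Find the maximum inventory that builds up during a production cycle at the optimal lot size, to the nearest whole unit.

Annual demand D = 130 × 260 = 33,800.
Production build-up factor (1 − d/p) = 1 − 130/736 = 0.8234.
Q* = √(2DS / (H(1 − d/p))) = √(2 × 33,800 × 616 / (8.92 × 0.8234)).
= √(41,641,600 / 7.3445) ≈ 2381.134.
Maximum inventory = Q*(1 − d/p) = 2381.134 × 0.8234 ≈ 1960.553.

I_max ≈ 1,961 cartons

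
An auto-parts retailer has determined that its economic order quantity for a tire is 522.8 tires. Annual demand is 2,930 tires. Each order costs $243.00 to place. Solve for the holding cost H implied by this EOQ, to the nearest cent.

Invert the EOQ relation Q*² = 2DS/H.
From Q* = √(2DS/H): H = 2DS / Q*² = 2 × 2,930 × 243 / 522.8² = 5.2099.

H ≈ $5.21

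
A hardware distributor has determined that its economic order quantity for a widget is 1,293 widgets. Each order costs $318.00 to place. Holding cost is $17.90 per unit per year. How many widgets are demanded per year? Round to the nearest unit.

Invert the EOQ relation Q*² = 2DS/H.
From Q* = √(2DS/H): D = Q*²H / (2S) = 1,293² × 17.9 / (2 × 318) = 47053.612.

D ≈ 47,054 widgets per year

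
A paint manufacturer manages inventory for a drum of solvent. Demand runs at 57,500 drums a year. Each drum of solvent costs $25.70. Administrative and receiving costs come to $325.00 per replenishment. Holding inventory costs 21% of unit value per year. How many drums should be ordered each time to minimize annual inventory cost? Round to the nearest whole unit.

Q* ≈ 2,632 drums

Holding cost H = 0.21 × $25.70 = $5.3970 per unit per year.
EOQ = √(2DS / H) = √(2 × 57,500 × 325 / 5.397).
= √(37,375,000 / 5.397) = √6,925,143.5983 ≈ 2631.567.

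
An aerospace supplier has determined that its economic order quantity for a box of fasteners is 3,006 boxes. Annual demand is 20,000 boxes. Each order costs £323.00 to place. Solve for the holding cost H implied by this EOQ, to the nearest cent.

H ≈ £1.43

The basic EOQ model gives Q* = √(2DS/H); rearrange for the unknown.
From Q* = √(2DS/H): H = 2DS / Q*² = 2 × 20,000 × 323 / 3,006² = 1.4298.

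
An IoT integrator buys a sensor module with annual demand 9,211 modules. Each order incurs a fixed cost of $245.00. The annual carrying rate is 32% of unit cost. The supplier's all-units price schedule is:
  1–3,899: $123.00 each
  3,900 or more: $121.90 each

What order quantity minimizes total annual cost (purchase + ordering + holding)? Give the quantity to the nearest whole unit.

Q* ≈ 339 modules

Holding cost per unit per year at price C is H = 0.32·C.
For each price level, check whether its EOQ is feasible; otherwise the best quantity at that price is the breakpoint.
EOQ at $123.00 = 338.6 (feasible in tier 1): TC = 9,211×$123.00 + (9,211/338.6)×245 + (338.6/2)×0.32×$123.00 = $1,146,281.43.
EOQ at $121.90 = 340.2 < 3900, so use break Q=3900: TC = 9,211×$121.90 + (9,211/3900.0)×245 + (3900.0/2)×0.32×$121.90 = $1,199,465.14.
Lowest total cost is $1,146,281.43 at Q = 338.6.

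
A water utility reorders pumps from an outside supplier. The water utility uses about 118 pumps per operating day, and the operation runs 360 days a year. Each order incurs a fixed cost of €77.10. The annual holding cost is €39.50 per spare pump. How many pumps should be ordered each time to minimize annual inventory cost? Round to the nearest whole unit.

Annual demand D = 118 × 360 = 42,480.
EOQ = √(2DS / H) = √(2 × 42,480 × 77.1 / 39.5).
= √(6,550,416 / 39.5) = √165,833.3165 ≈ 407.226.

Q* ≈ 407 pumps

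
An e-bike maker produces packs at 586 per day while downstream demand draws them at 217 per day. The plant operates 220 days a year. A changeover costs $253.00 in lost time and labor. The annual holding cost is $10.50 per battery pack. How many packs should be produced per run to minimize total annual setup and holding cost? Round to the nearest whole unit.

Annual demand D = 217 × 220 = 47,740.
Production build-up factor (1 − d/p) = 1 − 217/586 = 0.6297.
Q* = √(2DS / (H(1 − d/p))) = √(2 × 47,740 × 253 / (10.5 × 0.6297)).
= √(24,156,440 / 6.6118) ≈ 1911.426.

Q* ≈ 1,911 packs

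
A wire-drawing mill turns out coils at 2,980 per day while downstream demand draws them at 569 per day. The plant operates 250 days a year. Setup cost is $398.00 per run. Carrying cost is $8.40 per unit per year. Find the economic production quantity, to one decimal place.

Q* ≈ 4,081.8 coils

Annual demand D = 569 × 250 = 142,250.
Production build-up factor (1 − d/p) = 1 − 569/2,980 = 0.8091.
Q* = √(2DS / (H(1 − d/p))) = √(2 × 142,250 × 398 / (8.4 × 0.8091)).
= √(113,231,000 / 6.7961) ≈ 4081.808.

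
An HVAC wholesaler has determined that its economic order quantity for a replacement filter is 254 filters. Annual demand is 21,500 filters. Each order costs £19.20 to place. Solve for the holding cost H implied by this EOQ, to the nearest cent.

The basic EOQ model gives Q* = √(2DS/H); rearrange for the unknown.
From Q* = √(2DS/H): H = 2DS / Q*² = 2 × 21,500 × 19.2 / 254² = 12.7968.

H ≈ £12.80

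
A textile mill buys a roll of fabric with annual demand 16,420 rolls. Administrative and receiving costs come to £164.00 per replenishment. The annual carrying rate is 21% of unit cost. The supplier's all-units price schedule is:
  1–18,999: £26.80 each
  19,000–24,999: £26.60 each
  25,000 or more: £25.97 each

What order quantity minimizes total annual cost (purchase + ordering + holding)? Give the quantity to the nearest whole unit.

Holding cost per unit per year at price C is H = 0.21·C.
For each price level, check whether its EOQ is feasible; otherwise the best quantity at that price is the breakpoint.
EOQ at £26.80 = 978.2 (feasible in tier 1): TC = 16,420×£26.80 + (16,420/978.2)×164 + (978.2/2)×0.21×£26.80 = £445,561.55.
EOQ at £26.60 = 981.9 < 19000, so use break Q=19000: TC = 16,420×£26.60 + (16,420/19000.0)×164 + (19000.0/2)×0.21×£26.60 = £489,980.73.
EOQ at £25.97 = 993.8 < 25000, so use break Q=25000: TC = 16,420×£25.97 + (16,420/25000.0)×164 + (25000.0/2)×0.21×£25.97 = £494,706.37.
Lowest total cost is £445,561.55 at Q = 978.2.

Q* ≈ 978 rolls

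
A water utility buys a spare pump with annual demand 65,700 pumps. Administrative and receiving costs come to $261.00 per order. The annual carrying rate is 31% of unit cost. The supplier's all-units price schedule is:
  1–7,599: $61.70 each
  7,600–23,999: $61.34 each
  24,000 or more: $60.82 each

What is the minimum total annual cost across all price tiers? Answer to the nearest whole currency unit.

Holding cost per unit per year at price C is H = 0.31·C.
Candidates are each tier's EOQ (if it falls in that tier) and each price-break quantity.
EOQ at $61.70 = 1339.0 (feasible in tier 1): TC = 65,700×$61.70 + (65,700/1339.0)×261 + (1339.0/2)×0.31×$61.70 = $4,079,301.87.
EOQ at $61.34 = 1343.0 < 7600, so use break Q=7600: TC = 65,700×$61.34 + (65,700/7600.0)×261 + (7600.0/2)×0.31×$61.34 = $4,104,552.80.
EOQ at $60.82 = 1348.7 < 24000, so use break Q=24000: TC = 65,700×$60.82 + (65,700/24000.0)×261 + (24000.0/2)×0.31×$60.82 = $4,222,838.89.
Lowest total cost among the candidates is at Q = 1339.0.

TC* ≈ $4,079,302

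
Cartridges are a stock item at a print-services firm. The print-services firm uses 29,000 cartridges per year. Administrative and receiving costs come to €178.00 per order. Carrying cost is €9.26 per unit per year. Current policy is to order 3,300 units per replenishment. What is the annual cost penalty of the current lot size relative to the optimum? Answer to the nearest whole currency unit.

EOQ = √(2DS/H) = √(2 × 29,000 × 178 / 9.26) ≈ 1055.89.
Cost at Q* = (D/Q*)S + (Q*/2)H = √(2DSH) ≈ €9,777.54.
Cost at Q = 3,300: (29,000/3,300)×178 + (3,300/2)×9.26 = €1,564.24 + €15,279.00 = €16,843.24.
Excess = €16,843.24 − €9,777.54 = €7,065.70.

Extra cost ≈ €7,066 per year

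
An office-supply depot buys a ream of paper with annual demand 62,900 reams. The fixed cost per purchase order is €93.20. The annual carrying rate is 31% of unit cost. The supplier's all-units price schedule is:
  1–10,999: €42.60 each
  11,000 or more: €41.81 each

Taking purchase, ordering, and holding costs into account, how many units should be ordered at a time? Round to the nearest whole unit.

Holding cost per unit per year at price C is H = 0.31·C.
Evaluate total cost at each tier's feasible EOQ or, if the EOQ is below the tier, at the tier's minimum quantity.
EOQ at €42.60 = 942.2 (feasible in tier 1): TC = 62,900×€42.60 + (62,900/942.2)×93.2 + (942.2/2)×0.31×€42.60 = €2,691,983.25.
EOQ at €41.81 = 951.1 < 11000, so use break Q=11000: TC = 62,900×€41.81 + (62,900/11000.0)×93.2 + (11000.0/2)×0.31×€41.81 = €2,701,667.98.
Lowest total cost is €2,691,983.25 at Q = 942.2.

Q* ≈ 942 reams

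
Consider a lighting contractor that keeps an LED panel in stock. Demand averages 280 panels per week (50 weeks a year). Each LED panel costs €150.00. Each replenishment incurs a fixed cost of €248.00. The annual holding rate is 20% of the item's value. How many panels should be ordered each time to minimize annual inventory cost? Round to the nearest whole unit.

Annual demand D = 280 × 50 = 14,000.
Holding cost H = 0.20 × €150.00 = €30.0000 per unit per year.
EOQ = √(2DS / H) = √(2 × 14,000 × 248 / 30).
= √(6,944,000 / 30) = √231,466.6667 ≈ 481.110.

Q* ≈ 481 panels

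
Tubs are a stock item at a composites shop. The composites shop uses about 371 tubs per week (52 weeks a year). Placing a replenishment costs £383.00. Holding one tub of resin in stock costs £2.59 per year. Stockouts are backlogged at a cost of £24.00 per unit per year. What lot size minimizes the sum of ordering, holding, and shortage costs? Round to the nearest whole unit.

Q* ≈ 2,514 tubs

Annual demand D = 371 × 52 = 19,292.
With planned backorders, Q* = √(2DS/H) · √((H+B)/B).
√(2DS/H) = √(2 × 19,292 × 383 / 2.59) = 2388.653.
√((H+B)/B) = √((2.59+24)/24) = 1.0526.
Q* ≈ 2514.240.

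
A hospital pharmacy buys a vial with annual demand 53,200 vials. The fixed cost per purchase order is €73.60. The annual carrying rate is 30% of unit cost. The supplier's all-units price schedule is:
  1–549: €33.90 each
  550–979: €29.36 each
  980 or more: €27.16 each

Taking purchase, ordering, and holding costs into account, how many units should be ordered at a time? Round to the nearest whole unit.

Holding cost per unit per year at price C is H = 0.30·C.
Evaluate total cost at each tier's feasible EOQ or, if the EOQ is below the tier, at the tier's minimum quantity.
Tier 1 (€33.90): EOQ = 877.5 exceeds tier's upper bound 549, so this tier is dominated.
EOQ at €29.36 = 942.9 (feasible in tier 2): TC = 53,200×€29.36 + (53,200/942.9)×73.6 + (942.9/2)×0.30×€29.36 = €1,570,257.17.
EOQ at €27.16 = 980.4 (feasible in tier 3): TC = 53,200×€27.16 + (53,200/980.4)×73.6 + (980.4/2)×0.30×€27.16 = €1,452,899.95.
Lowest total cost is €1,452,899.95 at Q = 980.4.

Q* ≈ 980 vials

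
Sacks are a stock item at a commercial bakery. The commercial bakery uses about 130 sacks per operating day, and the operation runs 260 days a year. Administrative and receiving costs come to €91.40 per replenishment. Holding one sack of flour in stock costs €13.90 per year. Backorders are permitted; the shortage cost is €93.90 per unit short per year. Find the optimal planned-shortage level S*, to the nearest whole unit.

Annual demand D = 130 × 260 = 33,800.
With planned backorders, Q* = √(2DS/H) · √((H+B)/B).
√(2DS/H) = √(2 × 33,800 × 91.4 / 13.9) = 666.713.
√((H+B)/B) = √((13.9+93.9)/93.9) = 1.0715.
Q* ≈ 714.358.
S* = Q* · H/(H+B) = 714.358 × 13.9/107.8 ≈ 92.111.

S* ≈ 92 sacks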